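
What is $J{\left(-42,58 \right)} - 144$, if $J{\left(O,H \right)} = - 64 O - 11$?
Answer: $2533$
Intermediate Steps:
$J{\left(O,H \right)} = -11 - 64 O$
$J{\left(-42,58 \right)} - 144 = \left(-11 - -2688\right) - 144 = \left(-11 + 2688\right) - 144 = 2677 - 144 = 2533$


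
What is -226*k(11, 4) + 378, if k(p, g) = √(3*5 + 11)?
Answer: 378 - 226*√26 ≈ -774.38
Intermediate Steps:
k(p, g) = √26 (k(p, g) = √(15 + 11) = √26)
-226*k(11, 4) + 378 = -226*√26 + 378 = 378 - 226*√26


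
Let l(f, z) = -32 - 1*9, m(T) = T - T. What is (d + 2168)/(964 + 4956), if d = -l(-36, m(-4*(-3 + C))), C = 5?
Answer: 2209/5920 ≈ 0.37314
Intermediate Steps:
m(T) = 0
l(f, z) = -41 (l(f, z) = -32 - 9 = -41)
d = 41 (d = -1*(-41) = 41)
(d + 2168)/(964 + 4956) = (41 + 2168)/(964 + 4956) = 2209/5920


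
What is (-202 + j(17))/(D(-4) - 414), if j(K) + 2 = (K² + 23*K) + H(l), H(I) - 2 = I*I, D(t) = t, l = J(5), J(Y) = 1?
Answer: -479/418 ≈ -1.1459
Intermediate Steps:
l = 1
H(I) = 2 + I² (H(I) = 2 + I*I = 2 + I²)
j(K) = 1 + K² + 23*K (j(K) = -2 + ((K² + 23*K) + (2 + 1²)) = -2 + ((K² + 23*K) + (2 + 1)) = -2 + ((K² + 23*K) + 3) = -2 + (3 + K² + 23*K) = 1 + K² + 23*K)
(-202 + j(17))/(D(-4) - 414) = (-202 + (1 + 17² + 23*17))/(-4 - 414) = (-202 + (1 + 289 + 391))/(-418) = (-202 + 681)*(-1/418) = 479*(-1/418) = -479/418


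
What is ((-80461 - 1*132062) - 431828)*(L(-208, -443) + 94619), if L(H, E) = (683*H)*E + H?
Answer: -40612646467813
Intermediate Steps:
L(H, E) = H + 683*E*H (L(H, E) = 683*E*H + H = H + 683*E*H)
((-80461 - 1*132062) - 431828)*(L(-208, -443) + 94619) = ((-80461 - 1*132062) - 431828)*(-208*(1 + 683*(-443)) + 94619) = ((-80461 - 132062) - 431828)*(-208*(1 - 302569) + 94619) = (-212523 - 431828)*(-208*(-302568) + 94619) = -644351*(62934144 + 94619) = -644351*63028763 = -40612646467813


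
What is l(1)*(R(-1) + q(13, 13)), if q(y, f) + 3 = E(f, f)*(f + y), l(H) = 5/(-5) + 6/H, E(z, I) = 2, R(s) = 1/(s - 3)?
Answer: 975/4 ≈ 243.75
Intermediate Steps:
R(s) = 1/(-3 + s)
l(H) = -1 + 6/H (l(H) = 5*(-1/5) + 6/H = -1 + 6/H)
q(y, f) = -3 + 2*f + 2*y (q(y, f) = -3 + 2*(f + y) = -3 + (2*f + 2*y) = -3 + 2*f + 2*y)
l(1)*(R(-1) + q(13, 13)) = ((6 - 1*1)/1)*(1/(-3 - 1) + (-3 + 2*13 + 2*13)) = (1*(6 - 1))*(1/(-4) + (-3 + 26 + 26)) = (1*5)*(-1/4 + 49) = 5*(195/4) = 975/4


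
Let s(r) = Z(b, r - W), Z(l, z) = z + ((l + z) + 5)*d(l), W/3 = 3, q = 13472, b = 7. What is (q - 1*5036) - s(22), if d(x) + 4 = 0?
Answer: 8523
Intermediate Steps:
W = 9 (W = 3*3 = 9)
d(x) = -4 (d(x) = -4 + 0 = -4)
Z(l, z) = -20 - 4*l - 3*z (Z(l, z) = z + ((l + z) + 5)*(-4) = z + (5 + l + z)*(-4) = z + (-20 - 4*l - 4*z) = -20 - 4*l - 3*z)
s(r) = -21 - 3*r (s(r) = -20 - 4*7 - 3*(r - 1*9) = -20 - 28 - 3*(r - 9) = -20 - 28 - 3*(-9 + r) = -20 - 28 + (27 - 3*r) = -21 - 3*r)
(q - 1*5036) - s(22) = (13472 - 1*5036) - (-21 - 3*22) = (13472 - 5036) - (-21 - 66) = 8436 - 1*(-87) = 8436 + 87 = 8523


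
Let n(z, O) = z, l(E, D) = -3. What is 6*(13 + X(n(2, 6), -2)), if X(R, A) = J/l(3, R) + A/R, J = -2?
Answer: 76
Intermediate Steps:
X(R, A) = ⅔ + A/R (X(R, A) = -2/(-3) + A/R = -2*(-⅓) + A/R = ⅔ + A/R)
6*(13 + X(n(2, 6), -2)) = 6*(13 + (⅔ - 2/2)) = 6*(13 + (⅔ - 2*½)) = 6*(13 + (⅔ - 1)) = 6*(13 - ⅓) = 6*(38/3) = 76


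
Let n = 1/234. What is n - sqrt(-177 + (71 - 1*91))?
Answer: 1/234 - I*sqrt(197) ≈ 0.0042735 - 14.036*I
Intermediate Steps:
n = 1/234 (n = 1*(1/234) = 1/234 ≈ 0.0042735)
n - sqrt(-177 + (71 - 1*91)) = 1/234 - sqrt(-177 + (71 - 1*91)) = 1/234 - sqrt(-177 + (71 - 91)) = 1/234 - sqrt(-177 - 20) = 1/234 - sqrt(-197) = 1/234 - I*sqrt(197)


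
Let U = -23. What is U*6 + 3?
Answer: -135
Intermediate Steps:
U*6 + 3 = -23*6 + 3 = -138 + 3 = -135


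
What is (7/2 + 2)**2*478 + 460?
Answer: 29839/2 ≈ 14920.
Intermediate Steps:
(7/2 + 2)**2*478 + 460 = (11/2)**2*478 + 460 = (121/4)*478 + 460 = 28919/2 + 460 = 29839/2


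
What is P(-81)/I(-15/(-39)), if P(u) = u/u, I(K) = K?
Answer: 13/5 ≈ 2.6000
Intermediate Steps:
P(u) = 1
P(-81)/I(-15/(-39)) = 1/(-15/(-39)) = 1/(-15*(-1/39)) = 1/(5/13) = 1*(13/5) = 13/5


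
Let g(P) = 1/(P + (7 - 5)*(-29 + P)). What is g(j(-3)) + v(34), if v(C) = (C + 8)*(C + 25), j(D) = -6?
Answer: 188327/76 ≈ 2478.0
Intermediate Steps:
v(C) = (8 + C)*(25 + C)
g(P) = 1/(-58 + 3*P) (g(P) = 1/(P + 2*(-29 + P)) = 1/(P + (-58 + 2*P)) = 1/(-58 + 3*P))
g(j(-3)) + v(34) = 1/(-58 + 3*(-6)) + (200 + 34**2 + 33*34) = 1/(-58 - 18) + (200 + 1156 + 1122) = 1/(-76) + 2478 = -1/76 + 2478 = 188327/76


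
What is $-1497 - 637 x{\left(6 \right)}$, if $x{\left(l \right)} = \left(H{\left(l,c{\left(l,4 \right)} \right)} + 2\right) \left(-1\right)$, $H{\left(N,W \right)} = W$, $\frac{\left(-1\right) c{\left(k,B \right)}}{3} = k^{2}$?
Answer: $-69019$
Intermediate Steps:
$c{\left(k,B \right)} = - 3 k^{2}$
$x{\left(l \right)} = -2 + 3 l^{2}$ ($x{\left(l \right)} = \left(- 3 l^{2} + 2\right) \left(-1\right) = \left(2 - 3 l^{2}\right) \left(-1\right) = -2 + 3 l^{2}$)
$-1497 - 637 x{\left(6 \right)} = -1497 - 637 \left(-2 + 3 \cdot 6^{2}\right) = -1497 - 637 \left(-2 + 3 \cdot 36\right) = -1497 - 637 \left(-2 + 108\right) = -1497 - 67522 = -69019$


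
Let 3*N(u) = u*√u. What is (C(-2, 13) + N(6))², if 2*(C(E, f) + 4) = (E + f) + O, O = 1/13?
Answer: 4456/169 + 80*√6/13 ≈ 41.441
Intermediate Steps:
N(u) = u^(3/2)/3 (N(u) = (u*√u)/3 = u^(3/2)/3)
O = 1/13 (O = 1*(1/13) = 1/13 ≈ 0.076923)
C(E, f) = -103/26 + E/2 + f/2 (C(E, f) = -4 + ((E + f) + 1/13)/2 = -4 + (1/13 + E + f)/2 = -4 + (1/26 + E/2 + f/2) = -103/26 + E/2 + f/2)
(C(-2, 13) + N(6))² = ((-103/26 + (½)*(-2) + (½)*13) + 6^(3/2)/3)² = ((-103/26 - 1 + 13/2) + (6*√6)/3)² = (20/13 + 2*√6)²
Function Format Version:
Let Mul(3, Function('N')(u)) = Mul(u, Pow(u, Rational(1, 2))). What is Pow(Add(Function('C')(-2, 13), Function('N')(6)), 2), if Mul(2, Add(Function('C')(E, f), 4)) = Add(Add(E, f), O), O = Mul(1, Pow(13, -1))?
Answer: Add(Rational(4456, 169), Mul(Rational(80, 13), Pow(6, Rational(1, 2)))) ≈ 41.441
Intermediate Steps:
Function('N')(u) = Mul(Rational(1, 3), Pow(u, Rational(3, 2))) (Function('N')(u) = Mul(Rational(1, 3), Mul(u, Pow(u, Rational(1, 2)))) = Mul(Rational(1, 3), Pow(u, Rational(3, 2))))
O = Rational(1, 13) (O = Mul(1, Rational(1, 13)) = Rational(1, 13) ≈ 0.076923)
Function('C')(E, f) = Add(Rational(-103, 26), Mul(Rational(1, 2), E), Mul(Rational(1, 2), f)) (Function('C')(E, f) = Add(-4, Mul(Rational(1, 2), Add(Add(E, f), Rational(1, 13)))) = Add(-4, Mul(Rational(1, 2), Add(Rational(1, 13), E, f))) = Add(-4, Add(Rational(1, 26), Mul(Rational(1, 2), E), Mul(Rational(1, 2), f))) = Add(Rational(-103, 26), Mul(Rational(1, 2), E), Mul(Rational(1, 2), f)))
Pow(Add(Function('C')(-2, 13), Function('N')(6)), 2) = Pow(Add(Add(Rational(-103, 26), Mul(Rational(1, 2), -2), Mul(Rational(1, 2), 13)), Mul(Rational(1, 3), Pow(6, Rational(3, 2)))), 2) = Pow(Add(Add(Rational(-103, 26), -1, Rational(13, 2)), Mul(Rational(1, 3), Mul(6, Pow(6, Rational(1, 2))))), 2) = Pow(Add(Rational(20, 13), Mul(2, Pow(6, Rational(1, 2)))), 2)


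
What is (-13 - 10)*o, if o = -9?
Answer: 207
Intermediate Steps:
(-13 - 10)*o = (-13 - 10)*(-9) = -23*(-9) = 207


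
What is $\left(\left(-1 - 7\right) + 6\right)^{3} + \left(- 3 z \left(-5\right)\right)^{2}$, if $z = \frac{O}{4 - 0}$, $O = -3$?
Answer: $\frac{1897}{16} \approx 118.56$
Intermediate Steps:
$z = - \frac{3}{4}$ ($z = - \frac{3}{4 - 0} = - \frac{3}{4 + 0} = - \frac{3}{4} \approx -0.75$)
$\left(\left(-1 - 7\right) + 6\right)^{3} + \left(- 3 z \left(-5\right)\right)^{2} = \left(\left(-1 - 7\right) + 6\right)^{3} + \left(\left(-3\right) \left(- \frac{3}{4}\right) \left(-5\right)\right)^{2} = \left(-8 + 6\right)^{3} + \left(\frac{9}{4} \left(-5\right)\right)^{2} = \left(-2\right)^{3} + \left(- \frac{45}{4}\right)^{2} = -8 + \frac{2025}{16} = \frac{1897}{16}$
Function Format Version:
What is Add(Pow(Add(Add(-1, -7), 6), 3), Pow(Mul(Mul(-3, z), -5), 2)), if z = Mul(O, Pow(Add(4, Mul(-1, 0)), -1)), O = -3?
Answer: Rational(1897, 16) ≈ 118.56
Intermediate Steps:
z = Rational(-3, 4) (z = Mul(-3, Pow(Add(4, Mul(-1, 0)), -1)) = Mul(-3, Pow(Add(4, 0), -1)) = Mul(-3, Pow(4, -1)) = Mul(-3, Rational(1, 4)) = Rational(-3, 4) ≈ -0.75000)
Add(Pow(Add(Add(-1, -7), 6), 3), Pow(Mul(Mul(-3, z), -5), 2)) = Add(Pow(Add(Add(-1, -7), 6), 3), Pow(Mul(Mul(-3, Rational(-3, 4)), -5), 2)) = Add(Pow(Add(-8, 6), 3), Pow(Mul(Rational(9, 4), -5), 2)) = Add(Pow(-2, 3), Pow(Rational(-45, 4), 2)) = Add(-8, Rational(2025, 16)) = Rational(1897, 16)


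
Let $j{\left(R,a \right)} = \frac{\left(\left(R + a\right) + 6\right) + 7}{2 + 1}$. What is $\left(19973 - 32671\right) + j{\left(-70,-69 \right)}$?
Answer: $-12740$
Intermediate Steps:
$j{\left(R,a \right)} = \frac{13}{3} + \frac{R}{3} + \frac{a}{3}$ ($j{\left(R,a \right)} = \frac{\left(6 + R + a\right) + 7}{3} = \frac{13 + R + a}{3} = \frac{13}{3} + \frac{R}{3} + \frac{a}{3}$)
$\left(19973 - 32671\right) + j{\left(-70,-69 \right)} = \left(19973 - 32671\right) + \left(\frac{13}{3} + \frac{1}{3} \left(-70\right) + \frac{1}{3} \left(-69\right)\right) = -12698 - 42 = -12740$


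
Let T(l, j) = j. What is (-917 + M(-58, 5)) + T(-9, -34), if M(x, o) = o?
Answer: -946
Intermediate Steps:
(-917 + M(-58, 5)) + T(-9, -34) = (-917 + 5) - 34 = -912 - 34 = -946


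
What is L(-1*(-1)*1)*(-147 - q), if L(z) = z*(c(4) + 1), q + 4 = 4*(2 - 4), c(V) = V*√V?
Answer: -1215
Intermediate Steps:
c(V) = V^(3/2)
q = -12 (q = -4 + 4*(2 - 4) = -4 + 4*(-2) = -4 - 8 = -12)
L(z) = 9*z (L(z) = z*(4^(3/2) + 1) = z*(8 + 1) = z*9 = 9*z)
L(-1*(-1)*1)*(-147 - q) = (9*(-1*(-1)*1))*(-147 - 1*(-12)) = (9*(1*1))*(-147 + 12) = (9*1)*(-135) = 9*(-135) = -1215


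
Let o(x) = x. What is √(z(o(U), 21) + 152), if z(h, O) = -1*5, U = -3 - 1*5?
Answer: 7*√3 ≈ 12.124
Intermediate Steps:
U = -8 (U = -3 - 5 = -8)
z(h, O) = -5
√(z(o(U), 21) + 152) = √(-5 + 152) = √147 = 7*√3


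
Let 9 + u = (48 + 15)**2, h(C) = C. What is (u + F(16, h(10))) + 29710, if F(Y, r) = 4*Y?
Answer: 33734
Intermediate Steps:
u = 3960 (u = -9 + (48 + 15)**2 = -9 + 63**2 = -9 + 3969 = 3960)
(u + F(16, h(10))) + 29710 = (3960 + 4*16) + 29710 = (3960 + 64) + 29710 = 4024 + 29710 = 33734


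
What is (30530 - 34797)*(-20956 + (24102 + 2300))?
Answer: -23238082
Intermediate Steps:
(30530 - 34797)*(-20956 + (24102 + 2300)) = -4267*(-20956 + 26402) = -4267*5446 = -23238082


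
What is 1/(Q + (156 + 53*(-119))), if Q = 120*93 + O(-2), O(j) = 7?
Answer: 1/5016 ≈ 0.00019936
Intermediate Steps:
Q = 11167 (Q = 120*93 + 7 = 11160 + 7 = 11167)
1/(Q + (156 + 53*(-119))) = 1/(11167 + (156 + 53*(-119))) = 1/(11167 + (156 - 6307)) = 1/(11167 - 6151) = 1/5016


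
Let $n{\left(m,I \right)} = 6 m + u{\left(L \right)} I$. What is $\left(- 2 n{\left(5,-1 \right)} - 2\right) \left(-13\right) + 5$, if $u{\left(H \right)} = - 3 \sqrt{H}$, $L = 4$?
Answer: $967$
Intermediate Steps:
$n{\left(m,I \right)} = - 6 I + 6 m$ ($n{\left(m,I \right)} = 6 m + - 3 \sqrt{4} I = 6 m + \left(-3\right) 2 I = 6 m - 6 I = - 6 I + 6 m$)
$\left(- 2 n{\left(5,-1 \right)} - 2\right) \left(-13\right) + 5 = \left(- 2 \left(\left(-6\right) \left(-1\right) + 6 \cdot 5\right) - 2\right) \left(-13\right) + 5 = \left(- 2 \left(6 + 30\right) - 2\right) \left(-13\right) + 5 = \left(\left(-2\right) 36 - 2\right) \left(-13\right) + 5 = \left(-72 - 2\right) \left(-13\right) + 5 = \left(-74\right) \left(-13\right) + 5 = 962 + 5 = 967$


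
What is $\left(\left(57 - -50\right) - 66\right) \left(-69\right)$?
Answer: $-2829$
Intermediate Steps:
$\left(\left(57 - -50\right) - 66\right) \left(-69\right) = \left(\left(57 + 50\right) - 66\right) \left(-69\right) = \left(107 - 66\right) \left(-69\right) = 41 \left(-69\right) = -2829$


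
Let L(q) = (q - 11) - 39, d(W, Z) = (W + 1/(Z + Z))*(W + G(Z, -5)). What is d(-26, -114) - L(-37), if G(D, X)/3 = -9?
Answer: 334073/228 ≈ 1465.2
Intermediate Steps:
G(D, X) = -27 (G(D, X) = 3*(-9) = -27)
d(W, Z) = (-27 + W)*(W + 1/(2*Z)) (d(W, Z) = (W + 1/(Z + Z))*(W - 27) = (W + 1/(2*Z))*(-27 + W) = (-27 + W)*(W + 1/(2*Z)))
L(q) = -50 + q (L(q) = (-11 + q) - 39 = -50 + q)
d(-26, -114) - L(-37) = (½)*(-27 - 26 + 2*(-26)*(-114)*(-27 - 26))/(-114) - (-50 - 37) = (½)*(-1/114)*(-27 - 26 + 2*(-26)*(-114)*(-53)) - 1*(-87) = (½)*(-1/114)*(-27 - 26 - 314184) + 87 = (½)*(-1/114)*(-314237) + 87 = 314237/228 + 87 = 334073/228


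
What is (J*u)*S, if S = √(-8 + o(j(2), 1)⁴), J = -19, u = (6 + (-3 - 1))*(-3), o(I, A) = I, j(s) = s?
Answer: 228*√2 ≈ 322.44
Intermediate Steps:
u = -6 (u = (6 - 4)*(-3) = 2*(-3) = -6)
S = 2*√2 (S = √(-8 + 2⁴) = √(-8 + 16) = √8 = 2*√2 ≈ 2.8284)
(J*u)*S = (-19*(-6))*(2*√2) = 114*(2*√2) = 228*√2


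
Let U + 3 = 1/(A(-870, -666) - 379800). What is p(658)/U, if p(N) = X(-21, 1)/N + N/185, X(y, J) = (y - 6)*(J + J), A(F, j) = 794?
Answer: -80154841922/69204661435 ≈ -1.1582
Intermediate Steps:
X(y, J) = 2*J*(-6 + y) (X(y, J) = (-6 + y)*(2*J) = 2*J*(-6 + y))
p(N) = -54/N + N/185 (p(N) = (2*1*(-6 - 21))/N + N/185 = (2*1*(-27))/N + N*(1/185) = -54/N + N/185)
U = -1137019/379006 (U = -3 + 1/(794 - 379800) = -3 + 1/(-379006) = -3 - 1/379006 = -1137019/379006 ≈ -3.0000)
p(658)/U = (-54/658 + (1/185)*658)/(-1137019/379006) = (-54*1/658 + 658/185)*(-379006/1137019) = (-27/329 + 658/185)*(-379006/1137019) = (211487/60865)*(-379006/1137019) = -80154841922/69204661435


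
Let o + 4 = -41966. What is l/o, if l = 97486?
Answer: -48743/20985 ≈ -2.3228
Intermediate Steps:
o = -41970 (o = -4 - 41966 = -41970)
l/o = 97486/(-41970) = 97486*(-1/41970) = -48743/20985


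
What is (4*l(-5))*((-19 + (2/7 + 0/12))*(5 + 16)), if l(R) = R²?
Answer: -39300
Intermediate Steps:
(4*l(-5))*((-19 + (2/7 + 0/12))*(5 + 16)) = (4*(-5)²)*((-19 + (2/7 + 0/12))*(5 + 16)) = (4*25)*((-19 + (2*(⅐) + 0*(1/12)))*21) = 100*((-19 + (2/7 + 0))*21) = 100*((-19 + 2/7)*21) = 100*(-131/7*21) = 100*(-393) = -39300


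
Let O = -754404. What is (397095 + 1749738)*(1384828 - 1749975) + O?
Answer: -783910383855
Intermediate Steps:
(397095 + 1749738)*(1384828 - 1749975) + O = (397095 + 1749738)*(1384828 - 1749975) - 754404 = 2146833*(-365147) - 754404 = -783909629451 - 754404 = -783910383855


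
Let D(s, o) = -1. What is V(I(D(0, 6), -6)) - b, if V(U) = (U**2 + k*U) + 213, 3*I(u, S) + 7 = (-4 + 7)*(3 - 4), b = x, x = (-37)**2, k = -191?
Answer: -4574/9 ≈ -508.22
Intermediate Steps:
x = 1369
b = 1369
I(u, S) = -10/3 (I(u, S) = -7/3 + ((-4 + 7)*(3 - 4))/3 = -7/3 + (3*(-1))/3 = -7/3 + (1/3)*(-3) = -7/3 - 1 = -10/3)
V(U) = 213 + U**2 - 191*U (V(U) = (U**2 - 191*U) + 213 = 213 + U**2 - 191*U)
V(I(D(0, 6), -6)) - b = (213 + (-10/3)**2 - 191*(-10/3)) - 1*1369 = (213 + 100/9 + 1910/3) - 1369 = 7747/9 - 1369 = -4574/9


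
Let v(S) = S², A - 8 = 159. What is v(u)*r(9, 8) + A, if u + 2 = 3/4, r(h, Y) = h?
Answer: 2897/16 ≈ 181.06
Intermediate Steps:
A = 167 (A = 8 + 159 = 167)
u = -5/4 (u = -2 + 3/4 = -2 + (¼)*3 = -2 + ¾ = -5/4 ≈ -1.2500)
v(u)*r(9, 8) + A = (-5/4)²*9 + 167 = (25/16)*9 + 167 = 225/16 + 167 = 2897/16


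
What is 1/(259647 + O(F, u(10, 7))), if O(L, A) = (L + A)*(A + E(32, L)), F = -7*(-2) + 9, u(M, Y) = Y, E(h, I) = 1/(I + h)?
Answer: 11/2858433 ≈ 3.8483e-6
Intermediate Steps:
F = 23 (F = 14 + 9 = 23)
O(L, A) = (A + L)*(A + 1/(32 + L)) (O(L, A) = (L + A)*(A + 1/(L + 32)) = (A + L)*(A + 1/(32 + L)))
1/(259647 + O(F, u(10, 7))) = 1/(259647 + (7 + 23 + 7*(32 + 23)*(7 + 23))/(32 + 23)) = 1/(259647 + (7 + 23 + 7*55*30)/55) = 1/(259647 + (7 + 23 + 11550)/55) = 1/(259647 + (1/55)*11580) = 1/(259647 + 2316/11) = 1/(2858433/11) = 11/2858433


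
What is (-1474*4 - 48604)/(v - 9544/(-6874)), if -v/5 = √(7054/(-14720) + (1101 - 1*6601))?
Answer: -1315783025536000/2391186767668763 - 5150454484000*I*√4655605605/2391186767668763 ≈ -0.55026 - 146.97*I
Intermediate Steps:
v = -I*√4655605605/184 (v = -5*√(7054/(-14720) + (1101 - 1*6601)) = -5*√(7054*(-1/14720) + (1101 - 6601)) = -5*√(-3527/7360 - 5500) = -I*√4655605605/184 ≈ -370.83*I)
(-1474*4 - 48604)/(v - 9544/(-6874)) = (-1474*4 - 48604)/(-I*√4655605605/184 - 9544/(-6874)) = (-5896 - 48604)/(-I*√4655605605/184 - 9544*(-1/6874)) = -54500/(-I*√4655605605/184 + 4772/3437) = -54500/(4772/3437 - I*√4655605605/184)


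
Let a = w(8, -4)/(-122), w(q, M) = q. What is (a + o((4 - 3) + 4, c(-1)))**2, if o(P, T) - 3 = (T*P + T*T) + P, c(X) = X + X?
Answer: 13924/3721 ≈ 3.7420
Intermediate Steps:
c(X) = 2*X
a = -4/61 (a = 8/(-122) = 8*(-1/122) = -4/61 ≈ -0.065574)
o(P, T) = 3 + P + T**2 + P*T (o(P, T) = 3 + ((T*P + T*T) + P) = 3 + ((P*T + T**2) + P) = 3 + ((T**2 + P*T) + P) = 3 + (P + T**2 + P*T) = 3 + P + T**2 + P*T)
(a + o((4 - 3) + 4, c(-1)))**2 = (-4/61 + (3 + ((4 - 3) + 4) + (2*(-1))**2 + ((4 - 3) + 4)*(2*(-1))))**2 = (-4/61 + (3 + (1 + 4) + (-2)**2 + (1 + 4)*(-2)))**2 = (-4/61 + (3 + 5 + 4 + 5*(-2)))**2 = (-4/61 + (3 + 5 + 4 - 10))**2 = (-4/61 + 2)**2 = (118/61)**2 = 13924/3721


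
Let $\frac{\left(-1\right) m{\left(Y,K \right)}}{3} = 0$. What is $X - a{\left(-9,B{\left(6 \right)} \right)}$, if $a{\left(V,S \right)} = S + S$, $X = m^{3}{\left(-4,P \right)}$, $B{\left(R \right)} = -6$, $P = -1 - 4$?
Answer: $12$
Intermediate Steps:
$P = -5$
$m{\left(Y,K \right)} = 0$ ($m{\left(Y,K \right)} = \left(-3\right) 0 = 0$)
$X = 0$ ($X = 0^{3} = 0$)
$a{\left(V,S \right)} = 2 S$
$X - a{\left(-9,B{\left(6 \right)} \right)} = 0 - 2 \left(-6\right) = 0 - -12 = 0 + 12 = 12$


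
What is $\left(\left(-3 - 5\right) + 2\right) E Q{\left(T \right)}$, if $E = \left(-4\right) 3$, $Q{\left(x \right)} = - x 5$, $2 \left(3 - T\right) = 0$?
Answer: $-1080$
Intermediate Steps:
$T = 3$ ($T = 3 - 0 = 3 + 0 = 3$)
$Q{\left(x \right)} = - 5 x$
$E = -12$
$\left(\left(-3 - 5\right) + 2\right) E Q{\left(T \right)} = \left(\left(-3 - 5\right) + 2\right) \left(-12\right) \left(\left(-5\right) 3\right) = \left(-8 + 2\right) \left(-12\right) \left(-15\right) = \left(-6\right) \left(-12\right) \left(-15\right) = 72 \left(-15\right) = -1080$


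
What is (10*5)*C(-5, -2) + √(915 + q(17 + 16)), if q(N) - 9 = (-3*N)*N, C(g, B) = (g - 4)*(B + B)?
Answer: 1800 + I*√2343 ≈ 1800.0 + 48.405*I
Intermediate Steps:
C(g, B) = 2*B*(-4 + g) (C(g, B) = (-4 + g)*(2*B) = 2*B*(-4 + g))
q(N) = 9 - 3*N² (q(N) = 9 + (-3*N)*N = 9 - 3*N²)
(10*5)*C(-5, -2) + √(915 + q(17 + 16)) = (10*5)*(2*(-2)*(-4 - 5)) + √(915 + (9 - 3*(17 + 16)²)) = 50*(2*(-2)*(-9)) + √(915 + (9 - 3*33²)) = 50*36 + √(915 + (9 - 3*1089)) = 1800 + √(915 + (9 - 3267)) = 1800 + √(915 - 3258) = 1800 + √(-2343) = 1800 + I*√2343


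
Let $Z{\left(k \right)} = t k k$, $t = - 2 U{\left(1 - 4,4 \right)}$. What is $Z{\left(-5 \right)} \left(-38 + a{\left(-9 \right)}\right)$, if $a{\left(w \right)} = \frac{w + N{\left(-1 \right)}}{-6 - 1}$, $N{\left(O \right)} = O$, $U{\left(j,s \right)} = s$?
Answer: $\frac{51200}{7} \approx 7314.3$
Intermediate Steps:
$a{\left(w \right)} = \frac{1}{7} - \frac{w}{7}$ ($a{\left(w \right)} = \frac{w - 1}{-6 - 1} = \frac{-1 + w}{-7} = \left(-1 + w\right) \left(- \frac{1}{7}\right) = \frac{1}{7} - \frac{w}{7}$)
$t = -8$ ($t = \left(-2\right) 4 = -8$)
$Z{\left(k \right)} = - 8 k^{2}$ ($Z{\left(k \right)} = - 8 k k = - 8 k^{2}$)
$Z{\left(-5 \right)} \left(-38 + a{\left(-9 \right)}\right) = - 8 \left(-5\right)^{2} \left(-38 + \left(\frac{1}{7} - - \frac{9}{7}\right)\right) = \left(-8\right) 25 \left(-38 + \left(\frac{1}{7} + \frac{9}{7}\right)\right) = - 200 \left(-38 + \frac{10}{7}\right) = \left(-200\right) \left(- \frac{256}{7}\right) = \frac{51200}{7}$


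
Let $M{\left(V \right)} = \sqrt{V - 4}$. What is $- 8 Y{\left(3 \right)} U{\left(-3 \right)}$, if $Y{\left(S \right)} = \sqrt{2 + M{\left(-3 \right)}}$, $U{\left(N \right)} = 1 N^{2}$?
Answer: $- 72 \sqrt{2 + i \sqrt{7}} \approx -117.39 - 58.418 i$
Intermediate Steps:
$M{\left(V \right)} = \sqrt{-4 + V}$
$U{\left(N \right)} = N^{2}$
$Y{\left(S \right)} = \sqrt{2 + i \sqrt{7}}$ ($Y{\left(S \right)} = \sqrt{2 + \sqrt{-4 - 3}} = \sqrt{2 + \sqrt{-7}} = \sqrt{2 + i \sqrt{7}}$)
$- 8 Y{\left(3 \right)} U{\left(-3 \right)} = - 8 \sqrt{2 + i \sqrt{7}} \left(-3\right)^{2} = - 8 \sqrt{2 + i \sqrt{7}} \cdot 9 = - 72 \sqrt{2 + i \sqrt{7}}$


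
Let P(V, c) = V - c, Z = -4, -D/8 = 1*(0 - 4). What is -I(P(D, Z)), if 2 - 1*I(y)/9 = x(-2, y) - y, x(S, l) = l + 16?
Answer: 126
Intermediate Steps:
D = 32 (D = -8*(0 - 4) = -8*(-4) = 32)
x(S, l) = 16 + l
I(y) = -126 (I(y) = 18 - 9*((16 + y) - y) = 18 - 9*16 = 18 - 144 = -126)
-I(P(D, Z)) = -1*(-126) = 126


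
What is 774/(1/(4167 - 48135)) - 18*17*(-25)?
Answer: -34023582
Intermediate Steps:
774/(1/(4167 - 48135)) - 18*17*(-25) = 774/(1/(-43968)) - 306*(-25) = 774/(-1/43968) - 1*(-7650) = 774*(-43968) + 7650 = -34031232 + 7650 = -34023582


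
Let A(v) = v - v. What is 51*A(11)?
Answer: 0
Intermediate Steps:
A(v) = 0
51*A(11) = 51*0 = 0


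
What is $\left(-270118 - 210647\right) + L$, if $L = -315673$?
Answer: $-796438$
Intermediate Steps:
$\left(-270118 - 210647\right) + L = \left(-270118 - 210647\right) - 315673 = -480765 - 315673 = -796438$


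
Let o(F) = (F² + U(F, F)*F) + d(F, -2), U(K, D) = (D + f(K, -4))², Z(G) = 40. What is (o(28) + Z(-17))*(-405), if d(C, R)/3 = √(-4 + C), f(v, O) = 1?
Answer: -9870660 - 2430*√6 ≈ -9.8766e+6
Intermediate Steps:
d(C, R) = 3*√(-4 + C)
U(K, D) = (1 + D)² (U(K, D) = (D + 1)² = (1 + D)²)
o(F) = F² + 3*√(-4 + F) + F*(1 + F)² (o(F) = (F² + (1 + F)²*F) + 3*√(-4 + F) = (F² + F*(1 + F)²) + 3*√(-4 + F) = F² + 3*√(-4 + F) + F*(1 + F)²)
(o(28) + Z(-17))*(-405) = ((28² + 3*√(-4 + 28) + 28*(1 + 28)²) + 40)*(-405) = ((784 + 3*√24 + 28*29²) + 40)*(-405) = ((784 + 3*(2*√6) + 28*841) + 40)*(-405) = ((784 + 6*√6 + 23548) + 40)*(-405) = ((24332 + 6*√6) + 40)*(-405) = (24372 + 6*√6)*(-405) = -9870660 - 2430*√6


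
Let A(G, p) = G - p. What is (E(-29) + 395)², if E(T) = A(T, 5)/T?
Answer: 131997121/841 ≈ 1.5695e+5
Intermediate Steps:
E(T) = (-5 + T)/T (E(T) = (T - 1*5)/T = (T - 5)/T = (-5 + T)/T)
(E(-29) + 395)² = ((-5 - 29)/(-29) + 395)² = (-1/29*(-34) + 395)² = (34/29 + 395)² = (11489/29)² = 131997121/841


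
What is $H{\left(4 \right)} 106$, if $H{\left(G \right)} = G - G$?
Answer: $0$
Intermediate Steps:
$H{\left(G \right)} = 0$
$H{\left(4 \right)} 106 = 0 \cdot 106 = 0$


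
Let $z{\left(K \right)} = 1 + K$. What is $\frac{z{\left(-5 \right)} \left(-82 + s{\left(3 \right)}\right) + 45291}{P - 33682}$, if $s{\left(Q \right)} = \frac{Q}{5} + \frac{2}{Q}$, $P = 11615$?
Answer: $- \frac{684209}{331005} \approx -2.0671$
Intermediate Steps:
$s{\left(Q \right)} = \frac{2}{Q} + \frac{Q}{5}$ ($s{\left(Q \right)} = Q \frac{1}{5} + \frac{2}{Q} = \frac{Q}{5} + \frac{2}{Q} = \frac{2}{Q} + \frac{Q}{5}$)
$\frac{z{\left(-5 \right)} \left(-82 + s{\left(3 \right)}\right) + 45291}{P - 33682} = \frac{\left(1 - 5\right) \left(-82 + \left(\frac{2}{3} + \frac{1}{5} \cdot 3\right)\right) + 45291}{11615 - 33682} = \frac{- 4 \left(-82 + \left(2 \cdot \frac{1}{3} + \frac{3}{5}\right)\right) + 45291}{-22067} = \left(- 4 \left(-82 + \left(\frac{2}{3} + \frac{3}{5}\right)\right) + 45291\right) \left(- \frac{1}{22067}\right) = \left(- 4 \left(-82 + \frac{19}{15}\right) + 45291\right) \left(- \frac{1}{22067}\right) = \left(\left(-4\right) \left(- \frac{1211}{15}\right) + 45291\right) \left(- \frac{1}{22067}\right) = \left(\frac{4844}{15} + 45291\right) \left(- \frac{1}{22067}\right) = \frac{684209}{15} \left(- \frac{1}{22067}\right) = - \frac{684209}{331005}$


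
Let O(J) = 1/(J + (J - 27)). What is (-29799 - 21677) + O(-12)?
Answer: -2625277/51 ≈ -51476.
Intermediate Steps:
O(J) = 1/(-27 + 2*J) (O(J) = 1/(J + (-27 + J)) = 1/(-27 + 2*J))
(-29799 - 21677) + O(-12) = (-29799 - 21677) + 1/(-27 + 2*(-12)) = -51476 + 1/(-27 - 24) = -51476 + 1/(-51) = -51476 - 1/51 = -2625277/51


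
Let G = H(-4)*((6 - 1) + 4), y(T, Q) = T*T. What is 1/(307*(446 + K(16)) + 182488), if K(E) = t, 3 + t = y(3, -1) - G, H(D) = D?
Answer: 1/332304 ≈ 3.0093e-6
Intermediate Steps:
y(T, Q) = T²
G = -36 (G = -4*((6 - 1) + 4) = -4*(5 + 4) = -4*9 = -36)
t = 42 (t = -3 + (3² - 1*(-36)) = -3 + (9 + 36) = -3 + 45 = 42)
K(E) = 42
1/(307*(446 + K(16)) + 182488) = 1/(307*(446 + 42) + 182488) = 1/(307*488 + 182488) = 1/(149816 + 182488) = 1/332304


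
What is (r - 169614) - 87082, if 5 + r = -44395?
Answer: -301096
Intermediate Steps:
r = -44400 (r = -5 - 44395 = -44400)
(r - 169614) - 87082 = (-44400 - 169614) - 87082 = -214014 - 87082 = -301096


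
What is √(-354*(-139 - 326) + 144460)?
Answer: √309070 ≈ 555.94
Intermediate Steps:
√(-354*(-139 - 326) + 144460) = √(-354*(-465) + 144460) = √(164610 + 144460) = √309070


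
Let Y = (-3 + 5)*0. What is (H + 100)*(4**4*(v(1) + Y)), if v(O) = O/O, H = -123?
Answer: -5888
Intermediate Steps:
Y = 0 (Y = 2*0 = 0)
v(O) = 1
(H + 100)*(4**4*(v(1) + Y)) = (-123 + 100)*(4**4*(1 + 0)) = -5888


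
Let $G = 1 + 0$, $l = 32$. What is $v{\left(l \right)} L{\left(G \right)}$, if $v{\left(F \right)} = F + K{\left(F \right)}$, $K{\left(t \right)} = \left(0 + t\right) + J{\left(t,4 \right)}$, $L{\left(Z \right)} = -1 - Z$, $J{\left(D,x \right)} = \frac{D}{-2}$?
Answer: $-96$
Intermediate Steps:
$G = 1$
$J{\left(D,x \right)} = - \frac{D}{2}$ ($J{\left(D,x \right)} = D \left(- \frac{1}{2}\right) = - \frac{D}{2}$)
$K{\left(t \right)} = \frac{t}{2}$ ($K{\left(t \right)} = \left(0 + t\right) - \frac{t}{2} = t - \frac{t}{2} = \frac{t}{2}$)
$v{\left(F \right)} = \frac{3 F}{2}$ ($v{\left(F \right)} = F + \frac{F}{2} = \frac{3 F}{2}$)
$v{\left(l \right)} L{\left(G \right)} = \frac{3}{2} \cdot 32 \left(-1 - 1\right) = 48 \left(-1 - 1\right) = 48 \left(-2\right) = -96$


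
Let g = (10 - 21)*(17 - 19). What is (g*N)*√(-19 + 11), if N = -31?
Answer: -1364*I*√2 ≈ -1929.0*I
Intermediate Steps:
g = 22 (g = -11*(-2) = 22)
(g*N)*√(-19 + 11) = (22*(-31))*√(-19 + 11) = -1364*I*√2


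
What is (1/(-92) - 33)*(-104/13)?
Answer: 6074/23 ≈ 264.09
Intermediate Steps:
(1/(-92) - 33)*(-104/13) = (-1/92 - 33)*(-104*1/13) = -3037/92*(-8) = 6074/23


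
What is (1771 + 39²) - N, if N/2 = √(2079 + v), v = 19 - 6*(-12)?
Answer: 3292 - 2*√2170 ≈ 3198.8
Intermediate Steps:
v = 91 (v = 19 + 72 = 91)
N = 2*√2170 (N = 2*√(2079 + 91) = 2*√2170 ≈ 93.167)
(1771 + 39²) - N = (1771 + 39²) - 2*√2170 = (1771 + 1521) - 2*√2170 = 3292 - 2*√2170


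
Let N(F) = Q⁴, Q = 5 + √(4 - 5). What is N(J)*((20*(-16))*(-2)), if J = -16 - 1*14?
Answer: 304640 + 307200*I ≈ 3.0464e+5 + 3.072e+5*I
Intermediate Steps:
J = -30 (J = -16 - 14 = -30)
Q = 5 + I (Q = 5 + √(-1) = 5 + I ≈ 5.0 + 1.0*I)
N(F) = (5 + I)⁴
N(J)*((20*(-16))*(-2)) = (5 + I)⁴*((20*(-16))*(-2)) = (5 + I)⁴*(-320*(-2)) = (5 + I)⁴*640 = 640*(5 + I)⁴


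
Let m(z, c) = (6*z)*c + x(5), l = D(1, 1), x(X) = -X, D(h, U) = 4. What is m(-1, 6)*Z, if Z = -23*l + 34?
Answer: 2378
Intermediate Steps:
l = 4
m(z, c) = -5 + 6*c*z (m(z, c) = (6*z)*c - 1*5 = 6*c*z - 5 = -5 + 6*c*z)
Z = -58 (Z = -23*4 + 34 = -92 + 34 = -58)
m(-1, 6)*Z = (-5 + 6*6*(-1))*(-58) = (-5 - 36)*(-58) = -41*(-58) = 2378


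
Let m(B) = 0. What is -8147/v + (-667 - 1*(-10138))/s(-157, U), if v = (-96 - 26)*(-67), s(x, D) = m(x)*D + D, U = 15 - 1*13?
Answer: 19349915/4087 ≈ 4734.5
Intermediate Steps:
U = 2 (U = 15 - 13 = 2)
s(x, D) = D (s(x, D) = 0*D + D = 0 + D = D)
v = 8174 (v = -122*(-67) = 8174)
-8147/v + (-667 - 1*(-10138))/s(-157, U) = -8147/8174 + (-667 - 1*(-10138))/2 = -8147*1/8174 + (-667 + 10138)*(1/2) = -8147/8174 + 9471*(1/2) = -8147/8174 + 9471/2 = 19349915/4087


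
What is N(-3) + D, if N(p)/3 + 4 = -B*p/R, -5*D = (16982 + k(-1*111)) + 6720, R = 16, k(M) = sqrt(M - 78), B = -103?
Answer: -384827/80 - 3*I*sqrt(21)/5 ≈ -4810.3 - 2.7495*I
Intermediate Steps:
k(M) = sqrt(-78 + M)
D = -23702/5 - 3*I*sqrt(21)/5 (D = -((16982 + sqrt(-78 - 1*111)) + 6720)/5 = -((16982 + sqrt(-78 - 111)) + 6720)/5 = -((16982 + sqrt(-189)) + 6720)/5 = -((16982 + 3*I*sqrt(21)) + 6720)/5 = -(23702 + 3*I*sqrt(21))/5 = -23702/5 - 3*I*sqrt(21)/5 ≈ -4740.4 - 2.7495*I)
N(p) = -12 + 309*p/16 (N(p) = -12 + 3*(-(-103*p)/16) = -12 + 3*(-(-103)*p/16) = -12 + 3*(103*p/16) = -12 + 309*p/16)
N(-3) + D = (-12 + (309/16)*(-3)) + (-23702/5 - 3*I*sqrt(21)/5) = (-12 - 927/16) + (-23702/5 - 3*I*sqrt(21)/5) = -1119/16 + (-23702/5 - 3*I*sqrt(21)/5) = -384827/80 - 3*I*sqrt(21)/5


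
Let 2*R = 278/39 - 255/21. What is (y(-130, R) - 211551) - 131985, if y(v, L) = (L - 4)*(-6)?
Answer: -31258223/91 ≈ -3.4350e+5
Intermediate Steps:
R = -1369/546 (R = (278/39 - 255/21)/2 = (278*(1/39) - 255*1/21)/2 = (278/39 - 85/7)/2 = (½)*(-1369/273) = -1369/546 ≈ -2.5073)
y(v, L) = 24 - 6*L (y(v, L) = (-4 + L)*(-6) = 24 - 6*L)
(y(-130, R) - 211551) - 131985 = ((24 - 6*(-1369/546)) - 211551) - 131985 = ((24 + 1369/91) - 211551) - 131985 = (3553/91 - 211551) - 131985 = -19247588/91 - 131985 = -31258223/91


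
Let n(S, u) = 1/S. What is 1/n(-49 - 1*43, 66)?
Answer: -92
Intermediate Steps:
1/n(-49 - 1*43, 66) = 1/(1/(-49 - 1*43)) = 1/(1/(-49 - 43)) = 1/(1/(-92)) = 1/(-1/92) = -92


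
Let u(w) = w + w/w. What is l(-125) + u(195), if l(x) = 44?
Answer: 240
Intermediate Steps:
u(w) = 1 + w (u(w) = w + 1 = 1 + w)
l(-125) + u(195) = 44 + (1 + 195) = 44 + 196 = 240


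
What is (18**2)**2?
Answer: 104976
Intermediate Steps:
(18**2)**2 = 324**2 = 104976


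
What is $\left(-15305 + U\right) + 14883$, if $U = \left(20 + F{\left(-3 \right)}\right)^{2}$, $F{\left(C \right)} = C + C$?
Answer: $-226$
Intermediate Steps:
$F{\left(C \right)} = 2 C$
$U = 196$ ($U = \left(20 + 2 \left(-3\right)\right)^{2} = \left(20 - 6\right)^{2} = 14^{2} = 196$)
$\left(-15305 + U\right) + 14883 = \left(-15305 + 196\right) + 14883 = -15109 + 14883 = -226$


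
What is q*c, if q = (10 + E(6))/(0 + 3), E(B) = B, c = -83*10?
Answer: -13280/3 ≈ -4426.7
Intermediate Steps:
c = -830
q = 16/3 (q = (10 + 6)/(0 + 3) = 16/3 ≈ 5.3333)
q*c = (16/3)*(-830) = -13280/3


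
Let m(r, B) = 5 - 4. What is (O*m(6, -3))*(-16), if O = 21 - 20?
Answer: -16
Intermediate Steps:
O = 1
m(r, B) = 1
(O*m(6, -3))*(-16) = (1*1)*(-16) = 1*(-16) = -16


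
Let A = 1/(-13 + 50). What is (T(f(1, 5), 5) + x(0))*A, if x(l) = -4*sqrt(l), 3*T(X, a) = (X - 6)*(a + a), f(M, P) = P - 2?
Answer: -10/37 ≈ -0.27027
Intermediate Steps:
f(M, P) = -2 + P
T(X, a) = 2*a*(-6 + X)/3 (T(X, a) = ((X - 6)*(a + a))/3 = ((-6 + X)*(2*a))/3 = (2*a*(-6 + X))/3 = 2*a*(-6 + X)/3)
A = 1/37 ≈ 0.027027
(T(f(1, 5), 5) + x(0))*A = ((2/3)*5*(-6 + (-2 + 5)) - 4*sqrt(0))*(1/37) = ((2/3)*5*(-6 + 3) - 4*0)*(1/37) = ((2/3)*5*(-3) + 0)*(1/37) = (-10 + 0)*(1/37) = -10*1/37 = -10/37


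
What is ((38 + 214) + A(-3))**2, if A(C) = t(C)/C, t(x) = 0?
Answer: 63504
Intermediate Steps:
A(C) = 0 (A(C) = 0/C = 0)
((38 + 214) + A(-3))**2 = ((38 + 214) + 0)**2 = (252 + 0)**2 = 252**2 = 63504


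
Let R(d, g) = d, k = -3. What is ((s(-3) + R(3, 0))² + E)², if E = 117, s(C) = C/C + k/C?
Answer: 20164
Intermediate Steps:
s(C) = 1 - 3/C (s(C) = C/C - 3/C = 1 - 3/C)
((s(-3) + R(3, 0))² + E)² = (((-3 - 3)/(-3) + 3)² + 117)² = ((-⅓*(-6) + 3)² + 117)² = ((2 + 3)² + 117)² = (5² + 117)² = (25 + 117)² = 142² = 20164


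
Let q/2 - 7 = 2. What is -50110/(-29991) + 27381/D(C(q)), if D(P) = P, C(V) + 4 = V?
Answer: 821885111/419874 ≈ 1957.5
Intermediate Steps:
q = 18 (q = 14 + 2*2 = 14 + 4 = 18)
C(V) = -4 + V
-50110/(-29991) + 27381/D(C(q)) = -50110/(-29991) + 27381/(-4 + 18) = -50110*(-1/29991) + 27381/14 = 50110/29991 + 27381*(1/14) = 50110/29991 + 27381/14 = 821885111/419874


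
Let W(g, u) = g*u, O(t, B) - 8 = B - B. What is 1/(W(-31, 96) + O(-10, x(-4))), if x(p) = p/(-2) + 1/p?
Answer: -1/2968 ≈ -0.00033693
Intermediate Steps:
x(p) = 1/p - p/2 (x(p) = p*(-½) + 1/p = -p/2 + 1/p = 1/p - p/2)
O(t, B) = 8 (O(t, B) = 8 + (B - B) = 8 + 0 = 8)
1/(W(-31, 96) + O(-10, x(-4))) = 1/(-31*96 + 8) = 1/(-2976 + 8) = 1/(-2968) = -1/2968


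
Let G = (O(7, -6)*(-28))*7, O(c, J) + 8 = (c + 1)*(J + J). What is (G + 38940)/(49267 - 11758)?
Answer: 59324/37509 ≈ 1.5816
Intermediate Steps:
O(c, J) = -8 + 2*J*(1 + c) (O(c, J) = -8 + (c + 1)*(J + J) = -8 + (1 + c)*(2*J) = -8 + 2*J*(1 + c))
G = 20384 (G = ((-8 + 2*(-6) + 2*(-6)*7)*(-28))*7 = ((-8 - 12 - 84)*(-28))*7 = -104*(-28)*7 = 2912*7 = 20384)
(G + 38940)/(49267 - 11758) = (20384 + 38940)/(49267 - 11758) = 59324/37509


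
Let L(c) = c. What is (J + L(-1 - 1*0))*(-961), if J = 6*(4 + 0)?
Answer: -22103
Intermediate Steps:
J = 24 (J = 6*4 = 24)
(J + L(-1 - 1*0))*(-961) = (24 + (-1 - 1*0))*(-961) = (24 + (-1 + 0))*(-961) = (24 - 1)*(-961) = 23*(-961) = -22103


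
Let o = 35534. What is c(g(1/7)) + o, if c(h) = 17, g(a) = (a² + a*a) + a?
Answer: 35551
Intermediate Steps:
g(a) = a + 2*a² (g(a) = (a² + a²) + a = 2*a² + a = a + 2*a²)
c(g(1/7)) + o = 17 + 35534 = 35551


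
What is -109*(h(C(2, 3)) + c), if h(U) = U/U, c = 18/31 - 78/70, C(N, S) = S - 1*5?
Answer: -55154/1085 ≈ -50.833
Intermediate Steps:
C(N, S) = -5 + S (C(N, S) = S - 5 = -5 + S)
c = -579/1085 (c = 18*(1/31) - 78*1/70 = 18/31 - 39/35 = -579/1085 ≈ -0.53364)
h(U) = 1
-109*(h(C(2, 3)) + c) = -109*(1 - 579/1085) = -109*506/1085 = -55154/1085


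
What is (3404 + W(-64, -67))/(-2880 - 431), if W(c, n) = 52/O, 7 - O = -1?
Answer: -6821/6622 ≈ -1.0301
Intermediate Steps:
O = 8 (O = 7 - 1*(-1) = 7 + 1 = 8)
W(c, n) = 13/2 (W(c, n) = 52/8 = 52*(⅛) = 13/2)
(3404 + W(-64, -67))/(-2880 - 431) = (3404 + 13/2)/(-2880 - 431) = (6821/2)/(-3311) = (6821/2)*(-1/3311) = -6821/6622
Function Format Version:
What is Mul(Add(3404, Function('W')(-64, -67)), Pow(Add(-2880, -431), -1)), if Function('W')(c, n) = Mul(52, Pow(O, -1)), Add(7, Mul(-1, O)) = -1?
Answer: Rational(-6821, 6622) ≈ -1.0301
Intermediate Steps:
O = 8 (O = Add(7, Mul(-1, -1)) = Add(7, 1) = 8)
Function('W')(c, n) = Rational(13, 2) (Function('W')(c, n) = Mul(52, Pow(8, -1)) = Mul(52, Rational(1, 8)) = Rational(13, 2))
Mul(Add(3404, Function('W')(-64, -67)), Pow(Add(-2880, -431), -1)) = Mul(Add(3404, Rational(13, 2)), Pow(Add(-2880, -431), -1)) = Mul(Rational(6821, 2), Pow(-3311, -1)) = Mul(Rational(6821, 2), Rational(-1, 3311)) = Rational(-6821, 6622)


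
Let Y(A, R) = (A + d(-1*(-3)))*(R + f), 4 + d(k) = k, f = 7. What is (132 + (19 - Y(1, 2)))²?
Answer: 22801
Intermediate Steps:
d(k) = -4 + k
Y(A, R) = (-1 + A)*(7 + R) (Y(A, R) = (A + (-4 - 1*(-3)))*(R + 7) = (A + (-4 + 3))*(7 + R) = (A - 1)*(7 + R) = (-1 + A)*(7 + R))
(132 + (19 - Y(1, 2)))² = (132 + (19 - (-7 - 1*2 + 7*1 + 1*2)))² = (132 + (19 - (-7 - 2 + 7 + 2)))² = (132 + (19 - 1*0))² = (132 + (19 + 0))² = (132 + 19)² = 151² = 22801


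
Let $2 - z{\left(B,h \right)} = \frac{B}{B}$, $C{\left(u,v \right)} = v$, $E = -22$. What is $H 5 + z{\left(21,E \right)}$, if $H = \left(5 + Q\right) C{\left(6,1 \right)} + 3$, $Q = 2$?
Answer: $51$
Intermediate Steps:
$z{\left(B,h \right)} = 1$ ($z{\left(B,h \right)} = 2 - \frac{B}{B} = 2 - 1 = 1$)
$H = 10$ ($H = \left(5 + 2\right) 1 + 3 = 7 \cdot 1 + 3 = 7 + 3 = 10$)
$H 5 + z{\left(21,E \right)} = 10 \cdot 5 + 1 = 50 + 1 = 51$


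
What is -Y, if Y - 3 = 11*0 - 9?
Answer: 6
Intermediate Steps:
Y = -6 (Y = 3 + (11*0 - 9) = 3 + (0 - 9) = 3 - 9 = -6)
-Y = -1*(-6) = 6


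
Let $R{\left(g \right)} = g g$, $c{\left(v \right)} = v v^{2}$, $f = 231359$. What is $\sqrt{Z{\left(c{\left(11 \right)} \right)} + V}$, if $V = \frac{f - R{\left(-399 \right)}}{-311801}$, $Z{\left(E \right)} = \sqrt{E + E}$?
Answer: $\frac{\sqrt{-22498936558 + 1069418499611 \sqrt{22}}}{311801} \approx 7.1668$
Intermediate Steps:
$c{\left(v \right)} = v^{3}$
$R{\left(g \right)} = g^{2}$
$Z{\left(E \right)} = \sqrt{2} \sqrt{E}$ ($Z{\left(E \right)} = \sqrt{2 E} = \sqrt{2} \sqrt{E}$)
$V = - \frac{72158}{311801}$ ($V = \frac{231359 - \left(-399\right)^{2}}{-311801} = \left(231359 - 159201\right) \left(- \frac{1}{311801}\right) = 72158 \left(- \frac{1}{311801}\right) = - \frac{72158}{311801} \approx -0.23142$)
$\sqrt{Z{\left(c{\left(11 \right)} \right)} + V} = \sqrt{\sqrt{2} \sqrt{11^{3}} - \frac{72158}{311801}} = \sqrt{\sqrt{2} \sqrt{1331} - \frac{72158}{311801}} = \sqrt{\sqrt{2} \cdot 11 \sqrt{11} - \frac{72158}{311801}} = \sqrt{11 \sqrt{22} - \frac{72158}{311801}} = \sqrt{- \frac{72158}{311801} + 11 \sqrt{22}}$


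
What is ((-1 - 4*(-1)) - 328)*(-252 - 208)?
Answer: 149500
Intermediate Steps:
((-1 - 4*(-1)) - 328)*(-252 - 208) = ((-1 + 4) - 328)*(-460) = (3 - 328)*(-460) = -325*(-460) = 149500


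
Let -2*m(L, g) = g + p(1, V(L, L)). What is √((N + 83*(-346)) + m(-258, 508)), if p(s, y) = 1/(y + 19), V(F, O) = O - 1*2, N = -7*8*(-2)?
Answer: I*√6704870158/482 ≈ 169.88*I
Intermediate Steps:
N = 112 (N = -56*(-2) = 112)
V(F, O) = -2 + O (V(F, O) = O - 2 = -2 + O)
p(s, y) = 1/(19 + y)
m(L, g) = -g/2 - 1/(2*(17 + L)) (m(L, g) = -(g + 1/(19 + (-2 + L)))/2 = -(g + 1/(17 + L))/2 = -g/2 - 1/(2*(17 + L)))
√((N + 83*(-346)) + m(-258, 508)) = √((112 + 83*(-346)) + (-1 - 1*508*(17 - 258))/(2*(17 - 258))) = √((112 - 28718) + (½)*(-1 - 1*508*(-241))/(-241)) = √(-28606 + (½)*(-1/241)*(-1 + 122428)) = √(-28606 + (½)*(-1/241)*122427) = √(-28606 - 122427/482) = √(-13910519/482) = I*√6704870158/482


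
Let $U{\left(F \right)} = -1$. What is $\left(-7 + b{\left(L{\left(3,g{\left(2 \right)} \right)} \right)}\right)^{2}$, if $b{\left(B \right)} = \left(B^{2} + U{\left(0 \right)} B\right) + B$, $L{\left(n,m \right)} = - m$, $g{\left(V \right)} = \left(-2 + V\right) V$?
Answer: $49$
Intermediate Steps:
$g{\left(V \right)} = V \left(-2 + V\right)$
$b{\left(B \right)} = B^{2}$ ($b{\left(B \right)} = \left(B^{2} - B\right) + B = B^{2}$)
$\left(-7 + b{\left(L{\left(3,g{\left(2 \right)} \right)} \right)}\right)^{2} = \left(-7 + \left(- 2 \left(-2 + 2\right)\right)^{2}\right)^{2} = \left(-7 + \left(- 2 \cdot 0\right)^{2}\right)^{2} = \left(-7 + \left(\left(-1\right) 0\right)^{2}\right)^{2} = \left(-7 + 0^{2}\right)^{2} = \left(-7 + 0\right)^{2} = \left(-7\right)^{2} = 49$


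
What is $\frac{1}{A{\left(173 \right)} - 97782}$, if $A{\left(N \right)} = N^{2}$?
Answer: $- \frac{1}{67853} \approx -1.4738 \cdot 10^{-5}$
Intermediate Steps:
$\frac{1}{A{\left(173 \right)} - 97782} = \frac{1}{173^{2} - 97782} = \frac{1}{29929 - 97782} = \frac{1}{-67853} = - \frac{1}{67853}$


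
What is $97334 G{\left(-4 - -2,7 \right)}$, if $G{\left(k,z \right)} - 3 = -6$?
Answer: $-292002$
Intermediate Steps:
$G{\left(k,z \right)} = -3$ ($G{\left(k,z \right)} = 3 - 6 = -3$)
$97334 G{\left(-4 - -2,7 \right)} = 97334 \left(-3\right) = -292002$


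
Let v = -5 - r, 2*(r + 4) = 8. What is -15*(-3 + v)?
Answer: 120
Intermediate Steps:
r = 0 (r = -4 + (1/2)*8 = -4 + 4 = 0)
v = -5 (v = -5 - 1*0 = -5 + 0 = -5)
-15*(-3 + v) = -15*(-3 - 5) = -15*(-8) = 120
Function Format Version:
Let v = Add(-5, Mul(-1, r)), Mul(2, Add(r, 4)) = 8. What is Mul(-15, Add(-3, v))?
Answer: 120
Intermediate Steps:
r = 0 (r = Add(-4, Mul(Rational(1, 2), 8)) = Add(-4, 4) = 0)
v = -5 (v = Add(-5, Mul(-1, 0)) = Add(-5, 0) = -5)
Mul(-15, Add(-3, v)) = Mul(-15, Add(-3, -5)) = Mul(-15, -8) = 120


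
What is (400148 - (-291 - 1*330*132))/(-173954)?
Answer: -443999/173954 ≈ -2.5524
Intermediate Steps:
(400148 - (-291 - 1*330*132))/(-173954) = (400148 - (-291 - 330*132))*(-1/173954) = (400148 - (-291 - 43560))*(-1/173954) = (400148 - 1*(-43851))*(-1/173954) = (400148 + 43851)*(-1/173954) = 443999*(-1/173954) = -443999/173954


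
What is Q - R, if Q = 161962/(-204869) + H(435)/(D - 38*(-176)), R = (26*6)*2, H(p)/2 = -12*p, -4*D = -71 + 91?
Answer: -430392756830/1369139527 ≈ -314.35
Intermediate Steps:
D = -5 (D = -(-71 + 91)/4 = -¼*20 = -5)
H(p) = -24*p (H(p) = 2*(-12*p) = -24*p)
R = 312 (R = 156*2 = 312)
Q = -3221224406/1369139527 (Q = 161962/(-204869) + (-24*435)/(-5 - 38*(-176)) = 161962*(-1/204869) - 10440/(-5 + 6688) = -161962/204869 - 10440/6683 = -3221224406/1369139527 ≈ -2.3527)
Q - R = -3221224406/1369139527 - 1*312 = -3221224406/1369139527 - 312 = -430392756830/1369139527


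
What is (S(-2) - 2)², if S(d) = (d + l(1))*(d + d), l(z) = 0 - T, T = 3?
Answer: 324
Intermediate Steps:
l(z) = -3 (l(z) = 0 - 1*3 = 0 - 3 = -3)
S(d) = 2*d*(-3 + d) (S(d) = (d - 3)*(d + d) = (-3 + d)*(2*d) = 2*d*(-3 + d))
(S(-2) - 2)² = (2*(-2)*(-3 - 2) - 2)² = (2*(-2)*(-5) - 2)² = (20 - 2)² = 18² = 324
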